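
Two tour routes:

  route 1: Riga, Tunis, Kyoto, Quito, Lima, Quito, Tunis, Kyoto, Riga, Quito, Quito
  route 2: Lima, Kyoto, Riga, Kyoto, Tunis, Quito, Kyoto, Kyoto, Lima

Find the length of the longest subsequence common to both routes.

Match Riga [1,3], then Tunis [2,5], then Kyoto [3,8], then Lima [5,9] — 4 stops in the same relative order in both. Since dp[11][9] = 4, nothing longer is possible.

4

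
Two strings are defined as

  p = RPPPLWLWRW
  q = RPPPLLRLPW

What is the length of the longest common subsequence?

Taking R (p #1, q #1), then P (p #2, q #2), then P (p #3, q #3), then P (p #4, q #4), then L (p #5, q #5), then L (p #7, q #6), then R (p #9, q #7), then W (p #10, q #10) gives a common subsequence of length 8, and the DP table's final entry dp[10][10] is also 8, so no common subsequence is longer.

8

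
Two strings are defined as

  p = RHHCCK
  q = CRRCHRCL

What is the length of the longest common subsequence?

Pick R (p #1, q #3), then H (p #2, q #5), then C (p #4, q #7); all 3 characters appear in both, in order. The LCS DP gives dp[6][8] = 3, so this is optimal.

3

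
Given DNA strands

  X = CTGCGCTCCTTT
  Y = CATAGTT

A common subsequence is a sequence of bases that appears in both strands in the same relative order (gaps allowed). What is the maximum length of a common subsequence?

5

One common subsequence of length 5: C at X[1]=Y[1] → T at X[2]=Y[3] → G at X[5]=Y[5] → T at X[11]=Y[6] → T at X[12]=Y[7]. Since dp[12][7] = 5, nothing longer is possible.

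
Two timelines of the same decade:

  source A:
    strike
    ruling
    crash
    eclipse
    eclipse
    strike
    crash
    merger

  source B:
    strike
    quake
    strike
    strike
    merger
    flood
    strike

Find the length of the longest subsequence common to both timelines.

3

Taking strike [1,3], then strike [6,4], then merger [8,5] gives a common subsequence of length 3, and the DP table's final entry dp[8][7] is also 3, so no common subsequence is longer.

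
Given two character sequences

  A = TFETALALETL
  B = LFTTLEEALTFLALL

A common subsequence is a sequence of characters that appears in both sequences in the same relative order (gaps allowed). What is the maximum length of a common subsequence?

7

Pick T (A #1, B #4), E (A #3, B #7), T (A #4, B #10), L (A #6, B #12), A (A #7, B #13), L (A #8, B #14), L (A #11, B #15); all 7 characters appear in both, in order. Since dp[11][15] = 7, nothing longer is possible.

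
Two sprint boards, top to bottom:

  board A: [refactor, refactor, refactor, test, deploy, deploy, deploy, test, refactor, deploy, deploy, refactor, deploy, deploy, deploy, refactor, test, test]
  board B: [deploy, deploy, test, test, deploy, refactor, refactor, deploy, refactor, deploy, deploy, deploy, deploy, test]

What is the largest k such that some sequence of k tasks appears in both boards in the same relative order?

Match deploy (board A #5, board B #1), deploy (board A #6, board B #2), deploy (board A #7, board B #5), refactor (board A #9, board B #7), deploy (board A #10, board B #8), deploy (board A #11, board B #10), deploy (board A #13, board B #11), deploy (board A #14, board B #12), deploy (board A #15, board B #13), test (board A #18, board B #14) — 10 tasks in the same relative order in both. The LCS DP gives dp[18][14] = 10, so this is optimal.

10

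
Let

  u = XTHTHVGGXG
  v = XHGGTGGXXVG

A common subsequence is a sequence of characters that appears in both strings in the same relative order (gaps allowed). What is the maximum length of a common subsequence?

7

Let dp[i][j] be the LCS length of the first i characters of u and the first j characters of v. dp[i][j] = dp[i-1][j-1]+1 when the i-th and j-th characters match, else max(dp[i-1][j], dp[i][j-1]).
    ·  X  H  G  G  T  G  G  X  X  V  G
 ·  0  0  0  0  0  0  0  0  0  0  0  0
 X  0  1  1  1  1  1  1  1  1  1  1  1
 T  0  1  1  1  1  2  2  2  2  2  2  2
 H  0  1  2  2  2  2  2  2  2  2  2  2
 T  0  1  2  2  2  3  3  3  3  3  3  3
 H  0  1  2  2  2  3  3  3  3  3  3  3
 V  0  1  2  2  2  3  3  3  3  3  4  4
 G  0  1  2  3  3  3  4  4  4  4  4  5
 G  0  1  2  3  4  4  4  5  5  5  5  5
 X  0  1  2  3  4  4  4  5  6  6  6  6
 G  0  1  2  3  4  4  5  5  6  6  6  7
dp[10][11] = 7. One LCS (by backtracking along matches): XHTGGXG.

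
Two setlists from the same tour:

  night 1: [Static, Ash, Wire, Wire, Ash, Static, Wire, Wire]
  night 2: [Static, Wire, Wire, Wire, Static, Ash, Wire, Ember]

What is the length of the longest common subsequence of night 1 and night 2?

5

Taking Static at night 1[1]=night 2[1]; then Wire at night 1[3]=night 2[3]; then Wire at night 1[4]=night 2[4]; then Ash at night 1[5]=night 2[6]; then Wire at night 1[7]=night 2[7] gives a common subsequence of length 5, and the DP table's final entry dp[8][8] is also 5, so no common subsequence is longer.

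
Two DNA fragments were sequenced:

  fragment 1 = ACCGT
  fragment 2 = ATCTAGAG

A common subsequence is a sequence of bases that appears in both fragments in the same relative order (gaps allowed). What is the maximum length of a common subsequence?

3

Match A at fragment 1[1]=fragment 2[1], then C at fragment 1[2]=fragment 2[3], then G at fragment 1[4]=fragment 2[8] — 3 bases in the same relative order in both. Since dp[5][8] = 3, nothing longer is possible.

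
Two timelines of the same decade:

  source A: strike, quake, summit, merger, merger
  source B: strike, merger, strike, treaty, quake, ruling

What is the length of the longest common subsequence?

2

One common subsequence of length 2: strike at source A[1]=source B[3]; then quake at source A[2]=source B[5]. The LCS DP gives dp[5][6] = 2, so this is optimal.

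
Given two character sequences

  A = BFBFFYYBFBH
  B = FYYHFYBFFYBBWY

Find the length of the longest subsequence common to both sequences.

7

Pick F at A[2]=B[5]; then B at A[3]=B[7]; then F at A[4]=B[8]; then F at A[5]=B[9]; then Y at A[7]=B[10]; then B at A[8]=B[11]; then B at A[10]=B[12]; all 7 characters appear in both, in order, and the DP table's final entry dp[11][14] is also 7, so no common subsequence is longer.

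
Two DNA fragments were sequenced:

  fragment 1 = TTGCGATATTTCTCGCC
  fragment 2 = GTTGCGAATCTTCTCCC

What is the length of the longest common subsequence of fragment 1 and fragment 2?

One common subsequence of length 15: T (fragment 1 #1, fragment 2 #2), then T (fragment 1 #2, fragment 2 #3), then G (fragment 1 #3, fragment 2 #4), then C (fragment 1 #4, fragment 2 #5), then G (fragment 1 #5, fragment 2 #6), then A (fragment 1 #6, fragment 2 #7), then A (fragment 1 #8, fragment 2 #8), then T (fragment 1 #9, fragment 2 #9), then T (fragment 1 #10, fragment 2 #11), then T (fragment 1 #11, fragment 2 #12), then C (fragment 1 #12, fragment 2 #13), then T (fragment 1 #13, fragment 2 #14), then C (fragment 1 #14, fragment 2 #15), then C (fragment 1 #16, fragment 2 #16), then C (fragment 1 #17, fragment 2 #17), and the DP table's final entry dp[17][17] is also 15, so no common subsequence is longer.

15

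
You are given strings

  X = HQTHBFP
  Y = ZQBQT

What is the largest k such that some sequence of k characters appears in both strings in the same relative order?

2

Let dp[i][j] be the LCS length of the first i characters of X and the first j characters of Y. dp[i][j] = dp[i-1][j-1]+1 when the i-th and j-th characters match, else max(dp[i-1][j], dp[i][j-1]).
    ·  Z  Q  B  Q  T
 ·  0  0  0  0  0  0
 H  0  0  0  0  0  0
 Q  0  0  1  1  1  1
 T  0  0  1  1  1  2
 H  0  0  1  1  1  2
 B  0  0  1  2  2  2
 F  0  0  1  2  2  2
 P  0  0  1  2  2  2
dp[7][5] = 2. One LCS (by backtracking along matches): QT.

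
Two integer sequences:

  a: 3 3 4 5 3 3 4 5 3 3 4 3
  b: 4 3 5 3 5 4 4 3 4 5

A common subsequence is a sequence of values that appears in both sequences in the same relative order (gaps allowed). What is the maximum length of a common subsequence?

Pick 3 (a #1, b #2) → 3 (a #2, b #4) → 4 (a #3, b #7) → 3 (a #6, b #8) → 4 (a #7, b #9) → 5 (a #8, b #10); all 6 values appear in both, in order. Since dp[12][10] = 6, nothing longer is possible.

6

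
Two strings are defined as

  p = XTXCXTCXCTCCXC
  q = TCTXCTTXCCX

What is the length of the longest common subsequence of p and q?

9

Taking T [2,1] → C [4,2] → T [6,3] → X [8,4] → C [9,5] → T [10,7] → C [11,9] → C [12,10] → X [13,11] gives a common subsequence of length 9, and the DP table's final entry dp[14][11] is also 9, so no common subsequence is longer.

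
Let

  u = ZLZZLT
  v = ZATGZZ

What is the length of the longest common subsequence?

Let dp[i][j] be the LCS length of the first i characters of u and the first j characters of v. dp[i][j] = dp[i-1][j-1]+1 when the i-th and j-th characters match, else max(dp[i-1][j], dp[i][j-1]).
    ·  Z  A  T  G  Z  Z
 ·  0  0  0  0  0  0  0
 Z  0  1  1  1  1  1  1
 L  0  1  1  1  1  1  1
 Z  0  1  1  1  1  2  2
 Z  0  1  1  1  1  2  3
 L  0  1  1  1  1  2  3
 T  0  1  1  2  2  2  3
dp[6][6] = 3. One LCS (by backtracking along matches): ZZZ.

3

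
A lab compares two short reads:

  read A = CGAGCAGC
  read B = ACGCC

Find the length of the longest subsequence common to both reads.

Let dp[i][j] be the LCS length of the first i bases of read A and the first j bases of read B. dp[i][j] = dp[i-1][j-1]+1 when the i-th and j-th bases match, else max(dp[i-1][j], dp[i][j-1]).
    ·  A  C  G  C  C
 ·  0  0  0  0  0  0
 C  0  0  1  1  1  1
 G  0  0  1  2  2  2
 A  0  1  1  2  2  2
 G  0  1  1  2  2  2
 C  0  1  2  2  3  3
 A  0  1  2  2  3  3
 G  0  1  2  3  3  3
 C  0  1  2  3  4  4
dp[8][5] = 4. One LCS (by backtracking along matches): CGCC.

4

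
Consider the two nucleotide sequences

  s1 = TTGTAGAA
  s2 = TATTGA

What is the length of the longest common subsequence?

Pick T (s1 #1, s2 #1); then T (s1 #2, s2 #3); then T (s1 #4, s2 #4); then G (s1 #6, s2 #5); then A (s1 #8, s2 #6); all 5 bases appear in both, in order, and the DP table's final entry dp[8][6] is also 5, so no common subsequence is longer.

5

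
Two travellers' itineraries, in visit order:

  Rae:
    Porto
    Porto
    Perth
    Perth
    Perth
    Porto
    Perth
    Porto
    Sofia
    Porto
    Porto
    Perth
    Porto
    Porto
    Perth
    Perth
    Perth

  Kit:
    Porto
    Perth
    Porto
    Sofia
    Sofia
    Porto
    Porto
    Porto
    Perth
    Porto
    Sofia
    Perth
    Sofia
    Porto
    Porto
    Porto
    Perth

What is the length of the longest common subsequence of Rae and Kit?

10

Match Porto [1,7]; then Porto [2,8]; then Perth [5,9]; then Porto [6,10]; then Perth [7,12]; then Sofia [9,13]; then Porto [11,14]; then Porto [13,15]; then Porto [14,16]; then Perth [17,17] — 10 stops in the same relative order in both. The LCS DP gives dp[17][17] = 10, so this is optimal.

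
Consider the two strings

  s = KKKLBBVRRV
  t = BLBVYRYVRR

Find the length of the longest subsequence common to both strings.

Let dp[i][j] be the LCS length of the first i characters of s and the first j characters of t. dp[i][j] = dp[i-1][j-1]+1 when the i-th and j-th characters match, else max(dp[i-1][j], dp[i][j-1]).
    ·  B  L  B  V  Y  R  Y  V  R  R
 ·  0  0  0  0  0  0  0  0  0  0  0
 K  0  0  0  0  0  0  0  0  0  0  0
 K  0  0  0  0  0  0  0  0  0  0  0
 K  0  0  0  0  0  0  0  0  0  0  0
 L  0  0  1  1  1  1  1  1  1  1  1
 B  0  1  1  2  2  2  2  2  2  2  2
 B  0  1  1  2  2  2  2  2  2  2  2
 V  0  1  1  2  3  3  3  3  3  3  3
 R  0  1  1  2  3  3  4  4  4  4  4
 R  0  1  1  2  3  3  4  4  4  5  5
 V  0  1  1  2  3  3  4  4  5  5  5
dp[10][10] = 5. One LCS (by backtracking along matches): LBVRR.

5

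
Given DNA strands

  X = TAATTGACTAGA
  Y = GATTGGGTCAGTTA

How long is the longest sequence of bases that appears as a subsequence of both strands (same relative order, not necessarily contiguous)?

Pick A at X[3]=Y[2] → T at X[4]=Y[3] → T at X[5]=Y[4] → G at X[6]=Y[7] → C at X[8]=Y[9] → A at X[10]=Y[10] → G at X[11]=Y[11] → A at X[12]=Y[14]; all 8 bases appear in both, in order. Since dp[12][14] = 8, nothing longer is possible.

8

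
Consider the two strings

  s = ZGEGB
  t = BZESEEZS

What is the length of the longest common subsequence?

Pick Z [1,2], E [3,6]; all 2 characters appear in both, in order. The LCS DP gives dp[5][8] = 2, so this is optimal.

2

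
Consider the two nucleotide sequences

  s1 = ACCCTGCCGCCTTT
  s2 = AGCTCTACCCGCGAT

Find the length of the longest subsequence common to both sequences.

Match A at s1[1]=s2[1]; then C at s1[2]=s2[3]; then C at s1[3]=s2[5]; then C at s1[4]=s2[8]; then C at s1[7]=s2[9]; then C at s1[8]=s2[10]; then G at s1[9]=s2[11]; then C at s1[10]=s2[12]; then T at s1[14]=s2[15] — 9 bases in the same relative order in both. Since dp[14][15] = 9, nothing longer is possible.

9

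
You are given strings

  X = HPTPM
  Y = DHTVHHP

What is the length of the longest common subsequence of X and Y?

3

Taking H [1,2], T [3,3], P [4,7] gives a common subsequence of length 3. Since dp[5][7] = 3, nothing longer is possible.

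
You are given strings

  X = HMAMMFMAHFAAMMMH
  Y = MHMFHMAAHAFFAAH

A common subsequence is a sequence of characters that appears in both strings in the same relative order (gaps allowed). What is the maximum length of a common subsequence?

One common subsequence of length 10: H at X[1]=Y[2], then M at X[5]=Y[3], then F at X[6]=Y[4], then M at X[7]=Y[6], then A at X[8]=Y[8], then H at X[9]=Y[9], then F at X[10]=Y[12], then A at X[11]=Y[13], then A at X[12]=Y[14], then H at X[16]=Y[15]. Since dp[16][15] = 10, nothing longer is possible.

10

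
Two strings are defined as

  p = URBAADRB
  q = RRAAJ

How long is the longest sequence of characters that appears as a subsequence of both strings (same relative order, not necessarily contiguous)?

Taking R [2,2] → A [4,3] → A [5,4] gives a common subsequence of length 3. The LCS DP gives dp[8][5] = 3, so this is optimal.

3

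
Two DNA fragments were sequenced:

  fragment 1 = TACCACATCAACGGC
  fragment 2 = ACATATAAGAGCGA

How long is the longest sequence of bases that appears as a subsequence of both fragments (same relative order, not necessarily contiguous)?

Pick A (fragment 1 #2, fragment 2 #1), C (fragment 1 #4, fragment 2 #2), A (fragment 1 #5, fragment 2 #3), A (fragment 1 #7, fragment 2 #5), T (fragment 1 #8, fragment 2 #6), A (fragment 1 #10, fragment 2 #7), A (fragment 1 #11, fragment 2 #8), G (fragment 1 #13, fragment 2 #9), G (fragment 1 #14, fragment 2 #11), C (fragment 1 #15, fragment 2 #12); all 10 bases appear in both, in order, and the DP table's final entry dp[15][14] is also 10, so no common subsequence is longer.

10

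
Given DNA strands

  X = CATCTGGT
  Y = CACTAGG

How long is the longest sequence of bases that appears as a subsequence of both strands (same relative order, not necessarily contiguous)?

Taking C [1,1], A [2,2], C [4,3], T [5,4], G [6,6], G [7,7] gives a common subsequence of length 6, and the DP table's final entry dp[8][7] is also 6, so no common subsequence is longer.

6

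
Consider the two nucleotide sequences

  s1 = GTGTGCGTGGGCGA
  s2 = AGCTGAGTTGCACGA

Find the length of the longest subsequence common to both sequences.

One common subsequence of length 9: G (s1 #1, s2 #2) → T (s1 #2, s2 #4) → G (s1 #3, s2 #7) → T (s1 #4, s2 #9) → G (s1 #5, s2 #10) → C (s1 #6, s2 #11) → C (s1 #12, s2 #13) → G (s1 #13, s2 #14) → A (s1 #14, s2 #15). dp[14][15] = 9 confirms this is the maximum.

9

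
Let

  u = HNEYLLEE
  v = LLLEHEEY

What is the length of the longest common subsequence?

4

Match L [5,2] → L [6,3] → E [7,6] → E [8,7] — 4 characters in the same relative order in both. The LCS DP gives dp[8][8] = 4, so this is optimal.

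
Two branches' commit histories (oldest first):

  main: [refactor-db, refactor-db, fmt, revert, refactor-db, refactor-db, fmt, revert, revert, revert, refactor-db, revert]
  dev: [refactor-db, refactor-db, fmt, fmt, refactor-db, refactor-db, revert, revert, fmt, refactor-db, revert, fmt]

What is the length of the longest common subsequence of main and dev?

One common subsequence of length 9: refactor-db (main #1, dev #1), then refactor-db (main #2, dev #2), then fmt (main #3, dev #4), then refactor-db (main #5, dev #5), then refactor-db (main #6, dev #6), then revert (main #8, dev #7), then revert (main #9, dev #8), then refactor-db (main #11, dev #10), then revert (main #12, dev #11). The LCS DP gives dp[12][12] = 9, so this is optimal.

9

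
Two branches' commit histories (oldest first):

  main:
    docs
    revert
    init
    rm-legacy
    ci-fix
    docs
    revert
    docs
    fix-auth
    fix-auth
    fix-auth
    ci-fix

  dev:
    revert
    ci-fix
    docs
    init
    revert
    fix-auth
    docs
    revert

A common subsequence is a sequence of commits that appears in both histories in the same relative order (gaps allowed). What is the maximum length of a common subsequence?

Pick revert (main #2, dev #1); then ci-fix (main #5, dev #2); then docs (main #6, dev #3); then revert (main #7, dev #5); then docs (main #8, dev #7); all 5 commits appear in both, in order. Since dp[12][8] = 5, nothing longer is possible.

5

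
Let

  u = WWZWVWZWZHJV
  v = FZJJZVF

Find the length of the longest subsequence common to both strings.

3

Let dp[i][j] be the LCS length of the first i characters of u and the first j characters of v. dp[i][j] = dp[i-1][j-1]+1 when the i-th and j-th characters match, else max(dp[i-1][j], dp[i][j-1]).
    ·  F  Z  J  J  Z  V  F
 ·  0  0  0  0  0  0  0  0
 W  0  0  0  0  0  0  0  0
 W  0  0  0  0  0  0  0  0
 Z  0  0  1  1  1  1  1  1
 W  0  0  1  1  1  1  1  1
 V  0  0  1  1  1  1  2  2
 W  0  0  1  1  1  1  2  2
 Z  0  0  1  1  1  2  2  2
 W  0  0  1  1  1  2  2  2
 Z  0  0  1  1  1  2  2  2
 H  0  0  1  1  1  2  2  2
 J  0  0  1  2  2  2  2  2
 V  0  0  1  2  2  2  3  3
dp[12][7] = 3. One LCS (by backtracking along matches): ZZV.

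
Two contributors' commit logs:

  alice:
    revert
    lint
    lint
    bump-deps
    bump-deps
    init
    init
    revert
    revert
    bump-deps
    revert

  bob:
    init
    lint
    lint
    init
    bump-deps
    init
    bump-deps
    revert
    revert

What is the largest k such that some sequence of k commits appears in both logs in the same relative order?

One common subsequence of length 6: lint (alice #2, bob #2), lint (alice #3, bob #3), bump-deps (alice #4, bob #5), bump-deps (alice #5, bob #7), revert (alice #9, bob #8), revert (alice #11, bob #9), and the DP table's final entry dp[11][9] is also 6, so no common subsequence is longer.

6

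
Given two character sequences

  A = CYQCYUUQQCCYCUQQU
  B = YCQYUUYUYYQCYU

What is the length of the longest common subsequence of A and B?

Taking C [1,2], Q [3,3], Y [5,4], U [6,6], U [7,8], Q [9,11], C [11,12], Y [12,13], U [17,14] gives a common subsequence of length 9. The LCS DP gives dp[17][14] = 9, so this is optimal.

9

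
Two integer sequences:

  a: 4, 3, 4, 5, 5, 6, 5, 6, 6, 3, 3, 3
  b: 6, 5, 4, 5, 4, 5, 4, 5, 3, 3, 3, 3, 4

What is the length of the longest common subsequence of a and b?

7

Pick 4 [1,3] → 4 [3,5] → 5 [4,6] → 5 [5,8] → 3 [10,10] → 3 [11,11] → 3 [12,12]; all 7 values appear in both, in order. Since dp[12][13] = 7, nothing longer is possible.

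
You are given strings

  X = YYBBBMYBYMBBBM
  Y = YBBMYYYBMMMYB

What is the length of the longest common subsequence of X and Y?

8

One common subsequence of length 8: Y [2,1], then B [4,2], then B [5,3], then M [6,4], then Y [7,7], then B [8,8], then Y [9,12], then B [13,13]. Since dp[14][13] = 8, nothing longer is possible.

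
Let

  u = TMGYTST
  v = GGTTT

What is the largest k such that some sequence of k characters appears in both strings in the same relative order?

3

Match T [1,3]; then T [5,4]; then T [7,5] — 3 characters in the same relative order in both. Since dp[7][5] = 3, nothing longer is possible.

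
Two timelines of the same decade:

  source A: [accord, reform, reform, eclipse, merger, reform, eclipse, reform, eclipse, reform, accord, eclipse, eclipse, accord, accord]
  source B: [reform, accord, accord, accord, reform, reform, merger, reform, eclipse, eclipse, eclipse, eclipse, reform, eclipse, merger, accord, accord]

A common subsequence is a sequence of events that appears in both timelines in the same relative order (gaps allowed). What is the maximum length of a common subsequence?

11

Pick accord [1,4]; then reform [2,5]; then reform [3,6]; then merger [5,7]; then reform [6,8]; then eclipse [7,11]; then eclipse [9,12]; then reform [10,13]; then eclipse [12,14]; then accord [14,16]; then accord [15,17]; all 11 events appear in both, in order. Since dp[15][17] = 11, nothing longer is possible.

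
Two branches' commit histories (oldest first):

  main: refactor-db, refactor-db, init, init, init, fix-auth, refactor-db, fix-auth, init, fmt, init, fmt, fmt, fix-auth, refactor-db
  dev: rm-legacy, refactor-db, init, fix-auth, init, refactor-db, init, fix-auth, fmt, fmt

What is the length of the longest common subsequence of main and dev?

Taking refactor-db [2,2]; then init [3,3]; then init [4,5]; then init [5,7]; then fix-auth [8,8]; then fmt [12,9]; then fmt [13,10] gives a common subsequence of length 7. Since dp[15][10] = 7, nothing longer is possible.

7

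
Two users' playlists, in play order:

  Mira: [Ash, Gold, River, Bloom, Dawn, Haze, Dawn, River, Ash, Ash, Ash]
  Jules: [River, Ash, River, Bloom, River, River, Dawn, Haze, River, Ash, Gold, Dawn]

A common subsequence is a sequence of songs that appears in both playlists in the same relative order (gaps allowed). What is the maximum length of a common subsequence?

7

Match Ash (Mira #1, Jules #2) → River (Mira #3, Jules #3) → Bloom (Mira #4, Jules #4) → Dawn (Mira #5, Jules #7) → Haze (Mira #6, Jules #8) → River (Mira #8, Jules #9) → Ash (Mira #9, Jules #10) — 7 songs in the same relative order in both. Since dp[11][12] = 7, nothing longer is possible.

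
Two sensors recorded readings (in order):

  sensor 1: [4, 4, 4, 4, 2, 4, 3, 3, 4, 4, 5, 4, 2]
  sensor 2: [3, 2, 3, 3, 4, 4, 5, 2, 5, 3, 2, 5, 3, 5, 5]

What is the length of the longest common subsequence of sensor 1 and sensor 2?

One common subsequence of length 7: 2 [5,2] → 3 [7,3] → 3 [8,4] → 4 [9,5] → 4 [10,6] → 5 [11,9] → 2 [13,11], and the DP table's final entry dp[13][15] is also 7, so no common subsequence is longer.

7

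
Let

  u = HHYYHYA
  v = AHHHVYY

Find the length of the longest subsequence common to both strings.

Let dp[i][j] be the LCS length of the first i characters of u and the first j characters of v. dp[i][j] = dp[i-1][j-1]+1 when the i-th and j-th characters match, else max(dp[i-1][j], dp[i][j-1]).
    ·  A  H  H  H  V  Y  Y
 ·  0  0  0  0  0  0  0  0
 H  0  0  1  1  1  1  1  1
 H  0  0  1  2  2  2  2  2
 Y  0  0  1  2  2  2  3  3
 Y  0  0  1  2  2  2  3  4
 H  0  0  1  2  3  3  3  4
 Y  0  0  1  2  3  3  4  4
 A  0  1  1  2  3  3  4  4
dp[7][7] = 4. One LCS (by backtracking along matches): HHYY.

4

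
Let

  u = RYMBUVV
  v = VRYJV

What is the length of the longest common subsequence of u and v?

Pick R (u #1, v #2), then Y (u #2, v #3), then V (u #7, v #5); all 3 characters appear in both, in order. dp[7][5] = 3 confirms this is the maximum.

3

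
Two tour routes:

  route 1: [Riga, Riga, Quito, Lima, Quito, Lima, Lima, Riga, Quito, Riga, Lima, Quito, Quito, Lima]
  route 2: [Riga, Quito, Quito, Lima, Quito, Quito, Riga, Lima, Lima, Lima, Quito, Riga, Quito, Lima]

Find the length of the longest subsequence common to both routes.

10

Match Riga (route 1 #1, route 2 #1); then Quito (route 1 #3, route 2 #3); then Lima (route 1 #4, route 2 #4); then Quito (route 1 #5, route 2 #6); then Lima (route 1 #6, route 2 #9); then Lima (route 1 #7, route 2 #10); then Quito (route 1 #9, route 2 #11); then Riga (route 1 #10, route 2 #12); then Quito (route 1 #13, route 2 #13); then Lima (route 1 #14, route 2 #14) — 10 stops in the same relative order in both. dp[14][14] = 10 confirms this is the maximum.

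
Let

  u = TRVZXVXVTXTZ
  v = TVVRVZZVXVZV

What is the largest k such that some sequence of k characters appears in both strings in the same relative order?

8

Pick T (u #1, v #1), then R (u #2, v #4), then V (u #3, v #5), then Z (u #4, v #7), then V (u #6, v #8), then X (u #7, v #9), then V (u #8, v #10), then Z (u #12, v #11); all 8 characters appear in both, in order. dp[12][12] = 8 confirms this is the maximum.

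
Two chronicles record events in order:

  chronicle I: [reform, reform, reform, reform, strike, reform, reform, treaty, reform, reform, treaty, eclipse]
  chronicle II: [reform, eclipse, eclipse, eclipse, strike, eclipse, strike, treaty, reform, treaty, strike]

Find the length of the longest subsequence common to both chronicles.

One common subsequence of length 5: reform [1,1], strike [5,7], treaty [8,8], reform [10,9], treaty [11,10]. dp[12][11] = 5 confirms this is the maximum.

5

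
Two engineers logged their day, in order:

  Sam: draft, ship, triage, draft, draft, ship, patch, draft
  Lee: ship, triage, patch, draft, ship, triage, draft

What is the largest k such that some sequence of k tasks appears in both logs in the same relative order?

Pick ship (Sam #2, Lee #1), then triage (Sam #3, Lee #2), then draft (Sam #5, Lee #4), then ship (Sam #6, Lee #5), then draft (Sam #8, Lee #7); all 5 tasks appear in both, in order. The LCS DP gives dp[8][7] = 5, so this is optimal.

5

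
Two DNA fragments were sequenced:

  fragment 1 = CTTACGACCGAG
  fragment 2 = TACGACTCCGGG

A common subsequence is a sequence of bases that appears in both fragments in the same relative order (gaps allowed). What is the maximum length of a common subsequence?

9

Let dp[i][j] be the LCS length of the first i bases of fragment 1 and the first j bases of fragment 2. dp[i][j] = dp[i-1][j-1]+1 when the i-th and j-th bases match, else max(dp[i-1][j], dp[i][j-1]).
    ·  T  A  C  G  A  C  T  C  C  G  G  G
 ·  0  0  0  0  0  0  0  0  0  0  0  0  0
 C  0  0  0  1  1  1  1  1  1  1  1  1  1
 T  0  1  1  1  1  1  1  2  2  2  2  2  2
 T  0  1  1  1  1  1  1  2  2  2  2  2  2
 A  0  1  2  2  2  2  2  2  2  2  2  2  2
 C  0  1  2  3  3  3  3  3  3  3  3  3  3
 G  0  1  2  3  4  4  4  4  4  4  4  4  4
 A  0  1  2  3  4  5  5  5  5  5  5  5  5
 C  0  1  2  3  4  5  6  6  6  6  6  6  6
 C  0  1  2  3  4  5  6  6  7  7  7  7  7
 G  0  1  2  3  4  5  6  6  7  7  8  8  8
 A  0  1  2  3  4  5  6  6  7  7  8  8  8
 G  0  1  2  3  4  5  6  6  7  7  8  9  9
dp[12][12] = 9. One LCS (by backtracking along matches): TACGACCGG.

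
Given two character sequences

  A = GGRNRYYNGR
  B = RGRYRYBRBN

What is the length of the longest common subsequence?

5

Taking G [2,2] → R [3,3] → R [5,5] → Y [6,6] → N [8,10] gives a common subsequence of length 5, and the DP table's final entry dp[10][10] is also 5, so no common subsequence is longer.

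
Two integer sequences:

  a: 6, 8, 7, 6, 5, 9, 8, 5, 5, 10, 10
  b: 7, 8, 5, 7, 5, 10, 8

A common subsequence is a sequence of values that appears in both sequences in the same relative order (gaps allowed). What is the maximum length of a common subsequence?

5

Match 7 (a #3, b #1), then 8 (a #7, b #2), then 5 (a #8, b #3), then 5 (a #9, b #5), then 10 (a #10, b #6) — 5 values in the same relative order in both. Since dp[11][7] = 5, nothing longer is possible.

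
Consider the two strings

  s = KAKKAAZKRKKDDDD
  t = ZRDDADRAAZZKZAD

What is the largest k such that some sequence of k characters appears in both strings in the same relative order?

Pick A (s #2, t #5); then A (s #5, t #8); then A (s #6, t #9); then Z (s #7, t #11); then K (s #8, t #12); then D (s #15, t #15); all 6 characters appear in both, in order. dp[15][15] = 6 confirms this is the maximum.

6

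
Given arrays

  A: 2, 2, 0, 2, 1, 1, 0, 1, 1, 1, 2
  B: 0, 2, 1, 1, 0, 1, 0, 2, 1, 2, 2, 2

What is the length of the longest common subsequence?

Let dp[i][j] be the LCS length of the first i values of A and the first j values of B. dp[i][j] = dp[i-1][j-1]+1 when the i-th and j-th values match, else max(dp[i-1][j], dp[i][j-1]).
    ·  0  2  1  1  0  1  0  2  1  2  2  2
 ·  0  0  0  0  0  0  0  0  0  0  0  0  0
 2  0  0  1  1  1  1  1  1  1  1  1  1  1
 2  0  0  1  1  1  1  1  1  2  2  2  2  2
 0  0  1  1  1  1  2  2  2  2  2  2  2  2
 2  0  1  2  2  2  2  2  2  3  3  3  3  3
 1  0  1  2  3  3  3  3  3  3  4  4  4  4
 1  0  1  2  3  4  4  4  4  4  4  4  4  4
 0  0  1  2  3  4  5  5  5  5  5  5  5  5
 1  0  1  2  3  4  5  6  6  6  6  6  6  6
 1  0  1  2  3  4  5  6  6  6  7  7  7  7
 1  0  1  2  3  4  5  6  6  6  7  7  7  7
 2  0  1  2  3  4  5  6  6  7  7  8  8  8
dp[11][12] = 8. One LCS (by backtracking along matches): 0, 2, 1, 1, 0, 1, 1, 2.

8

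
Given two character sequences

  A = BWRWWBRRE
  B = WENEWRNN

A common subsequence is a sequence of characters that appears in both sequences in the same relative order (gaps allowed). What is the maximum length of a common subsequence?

Taking W (A #2, B #1) → W (A #5, B #5) → R (A #7, B #6) gives a common subsequence of length 3. The LCS DP gives dp[9][8] = 3, so this is optimal.

3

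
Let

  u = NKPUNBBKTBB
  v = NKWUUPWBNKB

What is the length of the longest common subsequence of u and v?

Let dp[i][j] be the LCS length of the first i characters of u and the first j characters of v. dp[i][j] = dp[i-1][j-1]+1 when the i-th and j-th characters match, else max(dp[i-1][j], dp[i][j-1]).
    ·  N  K  W  U  U  P  W  B  N  K  B
 ·  0  0  0  0  0  0  0  0  0  0  0  0
 N  0  1  1  1  1  1  1  1  1  1  1  1
 K  0  1  2  2  2  2  2  2  2  2  2  2
 P  0  1  2  2  2  2  3  3  3  3  3  3
 U  0  1  2  2  3  3  3  3  3  3  3  3
 N  0  1  2  2  3  3  3  3  3  4  4  4
 B  0  1  2  2  3  3  3  3  4  4  4  5
 B  0  1  2  2  3  3  3  3  4  4  4  5
 K  0  1  2  2  3  3  3  3  4  4  5  5
 T  0  1  2  2  3  3  3  3  4  4  5  5
 B  0  1  2  2  3  3  3  3  4  4  5  6
 B  0  1  2  2  3  3  3  3  4  4  5  6
dp[11][11] = 6. One LCS (by backtracking along matches): NKPNKB.

6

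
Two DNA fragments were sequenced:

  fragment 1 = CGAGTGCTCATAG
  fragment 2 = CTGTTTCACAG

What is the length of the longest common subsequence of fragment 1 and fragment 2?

8

One common subsequence of length 8: C at fragment 1[1]=fragment 2[1], then G at fragment 1[2]=fragment 2[3], then T at fragment 1[5]=fragment 2[5], then T at fragment 1[8]=fragment 2[6], then C at fragment 1[9]=fragment 2[7], then A at fragment 1[10]=fragment 2[8], then A at fragment 1[12]=fragment 2[10], then G at fragment 1[13]=fragment 2[11]. The LCS DP gives dp[13][11] = 8, so this is optimal.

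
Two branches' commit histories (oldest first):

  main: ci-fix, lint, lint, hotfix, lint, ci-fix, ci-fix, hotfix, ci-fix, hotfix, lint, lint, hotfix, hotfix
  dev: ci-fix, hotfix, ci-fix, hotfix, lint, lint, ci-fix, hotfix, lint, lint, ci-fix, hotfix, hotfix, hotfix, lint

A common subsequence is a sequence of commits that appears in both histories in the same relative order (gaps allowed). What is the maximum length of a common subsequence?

Match ci-fix [1,1], hotfix [4,2], ci-fix [7,3], hotfix [8,4], ci-fix [9,7], hotfix [10,8], lint [11,9], lint [12,10], hotfix [13,13], hotfix [14,14] — 10 commits in the same relative order in both. The LCS DP gives dp[14][15] = 10, so this is optimal.

10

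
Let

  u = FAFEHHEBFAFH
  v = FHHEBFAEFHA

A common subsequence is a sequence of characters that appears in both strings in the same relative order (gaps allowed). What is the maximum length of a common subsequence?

9

Match F (u #3, v #1); then H (u #5, v #2); then H (u #6, v #3); then E (u #7, v #4); then B (u #8, v #5); then F (u #9, v #6); then A (u #10, v #7); then F (u #11, v #9); then H (u #12, v #10) — 9 characters in the same relative order in both. The LCS DP gives dp[12][11] = 9, so this is optimal.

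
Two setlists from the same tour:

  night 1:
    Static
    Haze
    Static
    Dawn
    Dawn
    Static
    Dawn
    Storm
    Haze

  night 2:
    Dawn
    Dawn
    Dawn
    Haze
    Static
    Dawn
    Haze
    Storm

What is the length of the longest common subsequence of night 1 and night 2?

5

One common subsequence of length 5: Dawn [4,2], Dawn [5,3], Static [6,5], Dawn [7,6], Storm [8,8]. Since dp[9][8] = 5, nothing longer is possible.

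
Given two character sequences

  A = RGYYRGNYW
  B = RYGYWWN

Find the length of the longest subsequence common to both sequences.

One common subsequence of length 5: R at A[1]=B[1]; then Y at A[4]=B[2]; then G at A[6]=B[3]; then Y at A[8]=B[4]; then W at A[9]=B[6], and the DP table's final entry dp[9][7] is also 5, so no common subsequence is longer.

5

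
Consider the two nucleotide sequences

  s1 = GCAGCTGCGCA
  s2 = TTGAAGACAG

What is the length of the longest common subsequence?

Let dp[i][j] be the LCS length of the first i bases of s1 and the first j bases of s2. dp[i][j] = dp[i-1][j-1]+1 when the i-th and j-th bases match, else max(dp[i-1][j], dp[i][j-1]).
    ·  T  T  G  A  A  G  A  C  A  G
 ·  0  0  0  0  0  0  0  0  0  0  0
 G  0  0  0  1  1  1  1  1  1  1  1
 C  0  0  0  1  1  1  1  1  2  2  2
 A  0  0  0  1  2  2  2  2  2  3  3
 G  0  0  0  1  2  2  3  3  3  3  4
 C  0  0  0  1  2  2  3  3  4  4  4
 T  0  1  1  1  2  2  3  3  4  4  4
 G  0  1  1  2  2  2  3  3  4  4  5
 C  0  1  1  2  2  2  3  3  4  4  5
 G  0  1  1  2  2  2  3  3  4  4  5
 C  0  1  1  2  2  2  3  3  4  4  5
 A  0  1  1  2  3  3  3  4  4  5  5
dp[11][10] = 5. One LCS (by backtracking along matches): GAGCG.

5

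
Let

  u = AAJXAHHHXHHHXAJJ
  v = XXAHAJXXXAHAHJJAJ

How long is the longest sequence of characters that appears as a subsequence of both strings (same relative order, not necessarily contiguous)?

Match A at u[1]=v[3], A at u[2]=v[5], J at u[3]=v[6], X at u[4]=v[9], A at u[5]=v[10], H at u[6]=v[11], H at u[7]=v[13], A at u[14]=v[16], J at u[16]=v[17] — 9 characters in the same relative order in both. The LCS DP gives dp[16][17] = 9, so this is optimal.

9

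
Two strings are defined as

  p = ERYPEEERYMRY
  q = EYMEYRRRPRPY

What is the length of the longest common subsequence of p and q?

6

Let dp[i][j] be the LCS length of the first i characters of p and the first j characters of q. dp[i][j] = dp[i-1][j-1]+1 when the i-th and j-th characters match, else max(dp[i-1][j], dp[i][j-1]).
    ·  E  Y  M  E  Y  R  R  R  P  R  P  Y
 ·  0  0  0  0  0  0  0  0  0  0  0  0  0
 E  0  1  1  1  1  1  1  1  1  1  1  1  1
 R  0  1  1  1  1  1  2  2  2  2  2  2  2
 Y  0  1  2  2  2  2  2  2  2  2  2  2  3
 P  0  1  2  2  2  2  2  2  2  3  3  3  3
 E  0  1  2  2  3  3  3  3  3  3  3  3  3
 E  0  1  2  2  3  3  3  3  3  3  3  3  3
 E  0  1  2  2  3  3  3  3  3  3  3  3  3
 R  0  1  2  2  3  3  4  4  4  4  4  4  4
 Y  0  1  2  2  3  4  4  4  4  4  4  4  5
 M  0  1  2  3  3  4  4  4  4  4  4  4  5
 R  0  1  2  3  3  4  5  5  5  5  5  5  5
 Y  0  1  2  3  3  4  5  5  5  5  5  5  6
dp[12][12] = 6. One LCS (by backtracking along matches): EYERRY.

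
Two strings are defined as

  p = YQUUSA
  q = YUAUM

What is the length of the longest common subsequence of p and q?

Match Y at p[1]=q[1] → U at p[3]=q[2] → U at p[4]=q[4] — 3 characters in the same relative order in both, and the DP table's final entry dp[6][5] is also 3, so no common subsequence is longer.

3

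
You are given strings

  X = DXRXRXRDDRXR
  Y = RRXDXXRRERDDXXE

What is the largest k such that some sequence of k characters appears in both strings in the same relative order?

8

Taking D [1,4]; then X [2,6]; then R [3,7]; then R [5,8]; then R [7,10]; then D [8,11]; then D [9,12]; then X [11,14] gives a common subsequence of length 8. dp[12][15] = 8 confirms this is the maximum.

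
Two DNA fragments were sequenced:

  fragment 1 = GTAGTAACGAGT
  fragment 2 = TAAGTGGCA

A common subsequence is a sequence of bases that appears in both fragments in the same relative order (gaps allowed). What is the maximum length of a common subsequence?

6

Taking T (fragment 1 #2, fragment 2 #1); then A (fragment 1 #3, fragment 2 #3); then G (fragment 1 #4, fragment 2 #4); then T (fragment 1 #5, fragment 2 #5); then C (fragment 1 #8, fragment 2 #8); then A (fragment 1 #10, fragment 2 #9) gives a common subsequence of length 6, and the DP table's final entry dp[12][9] is also 6, so no common subsequence is longer.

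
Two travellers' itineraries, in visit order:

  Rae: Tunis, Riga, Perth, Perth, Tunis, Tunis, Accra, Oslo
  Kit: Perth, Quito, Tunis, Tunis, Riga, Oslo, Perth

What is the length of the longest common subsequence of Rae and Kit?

4

Pick Perth (Rae #3, Kit #1); then Tunis (Rae #5, Kit #3); then Tunis (Rae #6, Kit #4); then Oslo (Rae #8, Kit #6); all 4 stops appear in both, in order. The LCS DP gives dp[8][7] = 4, so this is optimal.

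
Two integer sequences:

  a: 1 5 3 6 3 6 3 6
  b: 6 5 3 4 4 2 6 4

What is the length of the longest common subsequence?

3

Taking 5 [2,2], then 3 [3,3], then 6 [4,7] gives a common subsequence of length 3. The LCS DP gives dp[8][8] = 3, so this is optimal.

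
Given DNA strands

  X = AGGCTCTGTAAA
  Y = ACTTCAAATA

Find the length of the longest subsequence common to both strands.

7

One common subsequence of length 7: A [1,1], then C [4,2], then T [5,4], then C [6,5], then A [10,7], then A [11,8], then A [12,10]. dp[12][10] = 7 confirms this is the maximum.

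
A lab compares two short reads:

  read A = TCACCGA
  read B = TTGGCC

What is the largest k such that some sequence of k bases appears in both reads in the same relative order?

Match T [1,2], then C [4,5], then C [5,6] — 3 bases in the same relative order in both, and the DP table's final entry dp[7][6] is also 3, so no common subsequence is longer.

3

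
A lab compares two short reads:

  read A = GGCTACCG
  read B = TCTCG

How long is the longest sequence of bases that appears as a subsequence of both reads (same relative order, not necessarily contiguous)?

4

Let dp[i][j] be the LCS length of the first i bases of read A and the first j bases of read B. dp[i][j] = dp[i-1][j-1]+1 when the i-th and j-th bases match, else max(dp[i-1][j], dp[i][j-1]).
    ·  T  C  T  C  G
 ·  0  0  0  0  0  0
 G  0  0  0  0  0  1
 G  0  0  0  0  0  1
 C  0  0  1  1  1  1
 T  0  1  1  2  2  2
 A  0  1  1  2  2  2
 C  0  1  2  2  3  3
 C  0  1  2  2  3  3
 G  0  1  2  2  3  4
dp[8][5] = 4. One LCS (by backtracking along matches): CTCG.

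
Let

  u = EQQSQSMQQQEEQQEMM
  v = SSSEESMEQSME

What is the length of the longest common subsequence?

6

Match E (u #1, v #5), S (u #4, v #6), Q (u #5, v #9), S (u #6, v #10), M (u #7, v #11), E (u #15, v #12) — 6 characters in the same relative order in both, and the DP table's final entry dp[17][12] is also 6, so no common subsequence is longer.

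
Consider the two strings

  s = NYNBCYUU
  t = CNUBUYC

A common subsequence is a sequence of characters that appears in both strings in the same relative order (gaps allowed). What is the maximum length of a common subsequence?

3

Let dp[i][j] be the LCS length of the first i characters of s and the first j characters of t. dp[i][j] = dp[i-1][j-1]+1 when the i-th and j-th characters match, else max(dp[i-1][j], dp[i][j-1]).
    ·  C  N  U  B  U  Y  C
 ·  0  0  0  0  0  0  0  0
 N  0  0  1  1  1  1  1  1
 Y  0  0  1  1  1  1  2  2
 N  0  0  1  1  1  1  2  2
 B  0  0  1  1  2  2  2  2
 C  0  1  1  1  2  2  2  3
 Y  0  1  1  1  2  2  3  3
 U  0  1  1  2  2  3  3  3
 U  0  1  1  2  2  3  3  3
dp[8][7] = 3. One LCS (by backtracking along matches): NYC.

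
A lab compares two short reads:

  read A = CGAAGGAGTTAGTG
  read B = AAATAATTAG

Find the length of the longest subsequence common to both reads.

Let dp[i][j] be the LCS length of the first i bases of read A and the first j bases of read B. dp[i][j] = dp[i-1][j-1]+1 when the i-th and j-th bases match, else max(dp[i-1][j], dp[i][j-1]).
    ·  A  A  A  T  A  A  T  T  A  G
 ·  0  0  0  0  0  0  0  0  0  0  0
 C  0  0  0  0  0  0  0  0  0  0  0
 G  0  0  0  0  0  0  0  0  0  0  1
 A  0  1  1  1  1  1  1  1  1  1  1
 A  0  1  2  2  2  2  2  2  2  2  2
 G  0  1  2  2  2  2  2  2  2  2  3
 G  0  1  2  2  2  2  2  2  2  2  3
 A  0  1  2  3  3  3  3  3  3  3  3
 G  0  1  2  3  3  3  3  3  3  3  4
 T  0  1  2  3  4  4  4  4  4  4  4
 T  0  1  2  3  4  4  4  5  5  5  5
 A  0  1  2  3  4  5  5  5  5  6  6
 G  0  1  2  3  4  5  5  5  5  6  7
 T  0  1  2  3  4  5  5  6  6  6  7
 G  0  1  2  3  4  5  5  6  6  6  7
dp[14][10] = 7. One LCS (by backtracking along matches): AAATTAG.

7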